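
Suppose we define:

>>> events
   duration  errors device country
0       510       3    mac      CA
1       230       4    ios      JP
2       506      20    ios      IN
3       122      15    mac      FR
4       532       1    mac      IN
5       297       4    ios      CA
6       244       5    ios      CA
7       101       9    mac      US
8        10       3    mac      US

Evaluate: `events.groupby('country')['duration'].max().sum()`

1495

group by country, max of duration:
country
CA    510
FR    122
IN    532
JP    230
US    101
Name: duration, dtype: int64
Taking the sum of the resulting series gives 1495.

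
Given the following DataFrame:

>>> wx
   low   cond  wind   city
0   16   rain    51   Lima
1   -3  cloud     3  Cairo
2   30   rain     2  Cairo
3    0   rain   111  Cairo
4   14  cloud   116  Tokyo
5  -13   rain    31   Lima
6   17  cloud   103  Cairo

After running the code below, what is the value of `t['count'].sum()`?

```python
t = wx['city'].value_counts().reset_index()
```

7

value_counts of city:
city
Cairo    4
Lima     2
Tokyo    1
Name: count, dtype: int64
reset_index():
    city  count
0  Cairo      4
1   Lima      2
2  Tokyo      1
So sum() = 7.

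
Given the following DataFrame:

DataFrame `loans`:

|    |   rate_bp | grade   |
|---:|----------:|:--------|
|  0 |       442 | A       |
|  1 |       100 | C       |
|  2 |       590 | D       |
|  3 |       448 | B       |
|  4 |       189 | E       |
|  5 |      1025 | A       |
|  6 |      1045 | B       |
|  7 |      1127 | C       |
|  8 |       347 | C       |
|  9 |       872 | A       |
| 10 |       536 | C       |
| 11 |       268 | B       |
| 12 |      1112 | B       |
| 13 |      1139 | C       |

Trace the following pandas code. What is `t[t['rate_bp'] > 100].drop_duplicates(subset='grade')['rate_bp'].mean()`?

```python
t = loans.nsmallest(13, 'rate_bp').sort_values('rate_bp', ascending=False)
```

808.6

take 13 rows with smallest rate_bp:
    rate_bp grade
1       100     C
4       189     E
11      268     B
8       347     C
0       442     A
3       448     B
10      536     C
2       590     D
9       872     A
5      1025     A
6      1045     B
12     1112     B
7      1127     C
sort by rate_bp descending:
    rate_bp grade
7      1127     C
12     1112     B
6      1045     B
5      1025     A
9       872     A
2       590     D
10      536     C
3       448     B
0       442     A
8       347     C
11      268     B
4       189     E
1       100     C
filter rows where rate_bp > 100:
    rate_bp grade
7      1127     C
12     1112     B
6      1045     B
5      1025     A
9       872     A
2       590     D
10      536     C
3       448     B
0       442     A
8       347     C
11      268     B
4       189     E
drop duplicate grade (keep=first):
    rate_bp grade
7      1127     C
12     1112     B
5      1025     A
2       590     D
4       189     E
Finally, mean of column 'rate_bp' = 808.6.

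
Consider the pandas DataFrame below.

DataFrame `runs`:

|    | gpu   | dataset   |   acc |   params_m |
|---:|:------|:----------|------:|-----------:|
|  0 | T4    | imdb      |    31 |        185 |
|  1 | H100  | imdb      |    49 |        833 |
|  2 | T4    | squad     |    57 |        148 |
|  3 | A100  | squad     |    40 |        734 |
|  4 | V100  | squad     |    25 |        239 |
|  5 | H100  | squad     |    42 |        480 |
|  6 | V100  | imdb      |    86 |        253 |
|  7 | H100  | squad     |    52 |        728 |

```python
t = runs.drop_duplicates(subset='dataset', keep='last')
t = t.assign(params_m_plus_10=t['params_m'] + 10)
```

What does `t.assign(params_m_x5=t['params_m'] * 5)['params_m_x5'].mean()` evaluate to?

2452.5

drop duplicate dataset (keep=last):
    gpu dataset  acc  params_m
6  V100    imdb   86       253
7  H100   squad   52       728
add column params_m_plus_10 = t['params_m'] + 10:
    gpu dataset  acc  params_m  params_m_plus_10
6  V100    imdb   86       253               263
7  H100   squad   52       728               738
add column params_m_x5 = t['params_m'] * 5:
    gpu dataset  acc  params_m  params_m_plus_10  params_m_x5
6  V100    imdb   86       253               263         1265
7  H100   squad   52       728               738         3640
Finally, mean of column 'params_m_x5' = 2452.5.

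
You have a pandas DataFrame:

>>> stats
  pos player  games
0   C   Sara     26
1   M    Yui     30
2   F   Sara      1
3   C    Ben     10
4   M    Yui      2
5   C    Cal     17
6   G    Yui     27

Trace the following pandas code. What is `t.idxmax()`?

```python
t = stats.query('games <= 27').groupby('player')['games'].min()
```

filter rows where games <= 27:
  pos player  games
0   C   Sara     26
2   F   Sara      1
3   C    Ben     10
4   M    Yui      2
5   C    Cal     17
6   G    Yui     27
group by player, min of games:
player
Ben     10
Cal     17
Sara     1
Yui      2
Name: games, dtype: int64
label with the largest value → Cal

Cal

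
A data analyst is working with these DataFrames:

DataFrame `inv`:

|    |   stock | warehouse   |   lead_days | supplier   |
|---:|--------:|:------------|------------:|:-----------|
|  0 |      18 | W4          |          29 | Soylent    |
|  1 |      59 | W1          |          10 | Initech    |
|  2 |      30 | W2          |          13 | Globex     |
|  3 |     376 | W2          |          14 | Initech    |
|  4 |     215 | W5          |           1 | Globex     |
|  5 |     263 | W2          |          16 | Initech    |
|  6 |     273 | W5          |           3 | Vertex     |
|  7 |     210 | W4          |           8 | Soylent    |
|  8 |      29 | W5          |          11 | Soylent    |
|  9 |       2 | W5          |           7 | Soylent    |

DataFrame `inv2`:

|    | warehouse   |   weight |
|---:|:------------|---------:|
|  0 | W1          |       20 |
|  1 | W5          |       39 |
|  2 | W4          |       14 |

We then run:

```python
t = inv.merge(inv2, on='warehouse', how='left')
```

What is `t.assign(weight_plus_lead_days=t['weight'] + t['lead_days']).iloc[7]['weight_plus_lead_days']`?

22.0

merge on 'warehouse' (how='left') → 10 rows:
   stock warehouse  lead_days supplier  weight
0     18        W4         29  Soylent    14.0
1     59        W1         10  Initech    20.0
2     30        W2         13   Globex     NaN
3    376        W2         14  Initech     NaN
4    215        W5          1   Globex    39.0
5    263        W2         16  Initech     NaN
6    273        W5          3   Vertex    39.0
7    210        W4          8  Soylent    14.0
8     29        W5         11  Soylent    39.0
9      2        W5          7  Soylent    39.0
add column weight_plus_lead_days = t['weight'] + t['lead_days']:
   stock warehouse  lead_days supplier  weight  weight_plus_lead_days
0     18        W4         29  Soylent    14.0                   43.0
1     59        W1         10  Initech    20.0                   30.0
2     30        W2         13   Globex     NaN                    NaN
3    376        W2         14  Initech     NaN                    NaN
4    215        W5          1   Globex    39.0                   40.0
5    263        W2         16  Initech     NaN                    NaN
6    273        W5          3   Vertex    39.0                   42.0
7    210        W4          8  Soylent    14.0                   22.0
8     29        W5         11  Soylent    39.0                   50.0
9      2        W5          7  Soylent    39.0                   46.0
value at position 7, column 'weight_plus_lead_days' → 22.0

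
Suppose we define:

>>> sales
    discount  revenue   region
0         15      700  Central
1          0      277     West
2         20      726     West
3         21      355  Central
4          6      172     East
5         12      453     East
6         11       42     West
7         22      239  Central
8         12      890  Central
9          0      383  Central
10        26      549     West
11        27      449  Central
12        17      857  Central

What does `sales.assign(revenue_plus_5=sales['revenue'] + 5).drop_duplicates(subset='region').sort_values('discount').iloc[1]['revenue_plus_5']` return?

177

add column revenue_plus_5 = sales['revenue'] + 5:
    discount  revenue   region  revenue_plus_5
0         15      700  Central             705
1          0      277     West             282
2         20      726     West             731
3         21      355  Central             360
4          6      172     East             177
5         12      453     East             458
6         11       42     West              47
7         22      239  Central             244
8         12      890  Central             895
9          0      383  Central             388
10        26      549     West             554
11        27      449  Central             454
12        17      857  Central             862
drop duplicate region (keep=first):
   discount  revenue   region  revenue_plus_5
0        15      700  Central             705
1         0      277     West             282
4         6      172     East             177
sort by discount:
   discount  revenue   region  revenue_plus_5
1         0      277     West             282
4         6      172     East             177
0        15      700  Central             705
Hence 177.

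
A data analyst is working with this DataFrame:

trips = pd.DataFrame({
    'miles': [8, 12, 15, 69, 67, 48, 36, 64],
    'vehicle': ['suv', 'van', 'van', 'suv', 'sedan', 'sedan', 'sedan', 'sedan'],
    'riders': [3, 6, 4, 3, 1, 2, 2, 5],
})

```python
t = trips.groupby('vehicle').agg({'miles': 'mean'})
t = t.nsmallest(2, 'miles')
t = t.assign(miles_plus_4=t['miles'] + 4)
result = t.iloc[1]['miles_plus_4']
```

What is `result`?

group by vehicle, mean of miles:
         miles
vehicle       
sedan    53.75
suv      38.50
van      13.50
take 2 rows with smallest miles:
         miles
vehicle       
van       13.5
suv       38.5
add column miles_plus_4 = t['miles'] + 4:
         miles  miles_plus_4
vehicle                     
van       13.5          17.5
suv       38.5          42.5

42.5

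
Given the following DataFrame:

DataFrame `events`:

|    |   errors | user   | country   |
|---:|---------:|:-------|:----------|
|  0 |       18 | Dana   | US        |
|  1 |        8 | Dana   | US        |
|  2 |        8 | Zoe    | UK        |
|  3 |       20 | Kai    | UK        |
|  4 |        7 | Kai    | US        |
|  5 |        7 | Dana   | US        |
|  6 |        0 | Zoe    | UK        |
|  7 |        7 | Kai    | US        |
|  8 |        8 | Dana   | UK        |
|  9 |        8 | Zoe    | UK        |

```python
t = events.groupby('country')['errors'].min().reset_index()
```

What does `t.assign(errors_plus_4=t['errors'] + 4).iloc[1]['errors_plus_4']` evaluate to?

11

group by country, min of errors:
country
UK    0
US    7
Name: errors, dtype: int64
reset_index():
  country  errors
0      UK       0
1      US       7
add column errors_plus_4 = t['errors'] + 4:
  country  errors  errors_plus_4
0      UK       0              4
1      US       7             11
Then the value at position 1, column 'errors_plus_4': 11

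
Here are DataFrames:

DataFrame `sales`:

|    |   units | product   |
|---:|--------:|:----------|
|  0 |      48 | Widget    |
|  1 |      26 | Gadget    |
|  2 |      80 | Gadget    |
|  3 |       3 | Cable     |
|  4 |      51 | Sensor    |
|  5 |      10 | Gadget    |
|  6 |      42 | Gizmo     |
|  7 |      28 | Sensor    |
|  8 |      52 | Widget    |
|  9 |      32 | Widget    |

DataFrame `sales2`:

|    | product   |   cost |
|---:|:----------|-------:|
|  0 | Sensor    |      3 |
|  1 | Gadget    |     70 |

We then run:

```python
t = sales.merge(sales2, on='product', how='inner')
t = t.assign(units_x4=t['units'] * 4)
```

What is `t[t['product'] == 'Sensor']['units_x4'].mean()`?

merge on 'product' (how='inner') → 5 rows:
   units product  cost
0     26  Gadget    70
1     80  Gadget    70
2     51  Sensor     3
3     10  Gadget    70
4     28  Sensor     3
add column units_x4 = t['units'] * 4:
   units product  cost  units_x4
0     26  Gadget    70       104
1     80  Gadget    70       320
2     51  Sensor     3       204
3     10  Gadget    70        40
4     28  Sensor     3       112
filter rows where product == 'Sensor':
   units product  cost  units_x4
2     51  Sensor     3       204
4     28  Sensor     3       112

158.0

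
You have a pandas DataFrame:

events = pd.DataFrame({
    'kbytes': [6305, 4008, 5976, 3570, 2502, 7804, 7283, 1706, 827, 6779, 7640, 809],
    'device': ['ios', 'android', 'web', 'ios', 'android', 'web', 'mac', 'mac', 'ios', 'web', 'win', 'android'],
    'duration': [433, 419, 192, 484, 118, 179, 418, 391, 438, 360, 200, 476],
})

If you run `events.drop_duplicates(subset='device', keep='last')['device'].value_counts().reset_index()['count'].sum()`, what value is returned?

drop duplicate device (keep=last):
    kbytes   device  duration
7     1706      mac       391
8      827      ios       438
9     6779      web       360
10    7640      win       200
11     809  android       476
value_counts of device:
device
mac        1
ios        1
web        1
win        1
android    1
Name: count, dtype: int64
reset_index():
    device  count
0      mac      1
1      ios      1
2      web      1
3      win      1
4  android      1
Then the sum of column 'count': 5

5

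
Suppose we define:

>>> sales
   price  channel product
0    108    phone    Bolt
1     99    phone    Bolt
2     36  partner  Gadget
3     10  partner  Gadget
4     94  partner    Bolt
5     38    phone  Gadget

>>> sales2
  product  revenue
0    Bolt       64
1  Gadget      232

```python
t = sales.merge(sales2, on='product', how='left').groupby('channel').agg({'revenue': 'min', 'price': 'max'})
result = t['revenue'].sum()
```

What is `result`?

128

merge on 'product' (how='left') → 6 rows:
   price  channel product  revenue
0    108    phone    Bolt       64
1     99    phone    Bolt       64
2     36  partner  Gadget      232
3     10  partner  Gadget      232
4     94  partner    Bolt       64
5     38    phone  Gadget      232
group by channel: min(revenue), max(price):
         revenue  price
channel                
partner       64     94
phone         64    108
Finally, sum of column 'revenue' = 128.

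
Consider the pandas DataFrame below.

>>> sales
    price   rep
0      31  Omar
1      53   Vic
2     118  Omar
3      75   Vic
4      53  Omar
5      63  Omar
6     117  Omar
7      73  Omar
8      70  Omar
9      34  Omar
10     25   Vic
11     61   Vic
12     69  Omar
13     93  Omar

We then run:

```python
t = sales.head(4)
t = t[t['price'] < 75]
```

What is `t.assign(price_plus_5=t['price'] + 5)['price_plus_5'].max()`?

58

take first 4 rows:
   price   rep
0     31  Omar
1     53   Vic
2    118  Omar
3     75   Vic
filter rows where price < 75:
   price   rep
0     31  Omar
1     53   Vic
add column price_plus_5 = t['price'] + 5:
   price   rep  price_plus_5
0     31  Omar            36
1     53   Vic            58
So max() = 58.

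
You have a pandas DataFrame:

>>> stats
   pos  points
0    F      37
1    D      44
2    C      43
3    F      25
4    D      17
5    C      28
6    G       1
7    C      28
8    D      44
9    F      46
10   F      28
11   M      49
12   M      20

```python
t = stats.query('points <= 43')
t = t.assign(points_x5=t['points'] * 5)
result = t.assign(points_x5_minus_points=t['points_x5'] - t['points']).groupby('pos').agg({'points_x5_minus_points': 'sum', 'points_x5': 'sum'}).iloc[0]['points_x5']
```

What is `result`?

495

filter rows where points <= 43:
   pos  points
0    F      37
2    C      43
3    F      25
4    D      17
5    C      28
6    G       1
7    C      28
10   F      28
12   M      20
add column points_x5 = t['points'] * 5:
   pos  points  points_x5
0    F      37        185
2    C      43        215
3    F      25        125
4    D      17         85
5    C      28        140
6    G       1          5
7    C      28        140
10   F      28        140
12   M      20        100
add column points_x5_minus_points = t['points_x5'] - t['points']:
   pos  points  points_x5  points_x5_minus_points
0    F      37        185                     148
2    C      43        215                     172
3    F      25        125                     100
4    D      17         85                      68
5    C      28        140                     112
6    G       1          5                       4
7    C      28        140                     112
10   F      28        140                     112
12   M      20        100                      80
group by pos: sum(points_x5_minus_points), sum(points_x5):
     points_x5_minus_points  points_x5
pos                                   
C                       396        495
D                        68         85
F                       360        450
G                         4          5
M                        80        100
value at position 0, column 'points_x5' → 495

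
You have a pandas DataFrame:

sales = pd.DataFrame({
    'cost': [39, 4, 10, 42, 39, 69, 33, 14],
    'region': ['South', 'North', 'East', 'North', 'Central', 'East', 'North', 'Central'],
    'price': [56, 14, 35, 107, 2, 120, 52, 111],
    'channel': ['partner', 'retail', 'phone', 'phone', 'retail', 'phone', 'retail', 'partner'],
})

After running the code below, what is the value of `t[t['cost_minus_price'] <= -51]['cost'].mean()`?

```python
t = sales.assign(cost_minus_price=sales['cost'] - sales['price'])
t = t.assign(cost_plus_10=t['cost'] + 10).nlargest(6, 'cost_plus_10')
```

41.6666666667

add column cost_minus_price = sales['cost'] - sales['price']:
   cost   region  price  channel  cost_minus_price
0    39    South     56  partner               -17
1     4    North     14   retail               -10
2    10     East     35    phone               -25
3    42    North    107    phone               -65
4    39  Central      2   retail                37
5    69     East    120    phone               -51
6    33    North     52   retail               -19
7    14  Central    111  partner               -97
add column cost_plus_10 = t['cost'] + 10:
   cost   region  price  channel  cost_minus_price  cost_plus_10
0    39    South     56  partner               -17            49
1     4    North     14   retail               -10            14
2    10     East     35    phone               -25            20
3    42    North    107    phone               -65            52
4    39  Central      2   retail                37            49
5    69     East    120    phone               -51            79
6    33    North     52   retail               -19            43
7    14  Central    111  partner               -97            24
take 6 rows with largest cost_plus_10:
   cost   region  price  channel  cost_minus_price  cost_plus_10
5    69     East    120    phone               -51            79
3    42    North    107    phone               -65            52
0    39    South     56  partner               -17            49
4    39  Central      2   retail                37            49
6    33    North     52   retail               -19            43
7    14  Central    111  partner               -97            24
filter rows where cost_minus_price <= -51:
   cost   region  price  channel  cost_minus_price  cost_plus_10
5    69     East    120    phone               -51            79
3    42    North    107    phone               -65            52
7    14  Central    111  partner               -97            24
Taking the mean of column 'cost' gives 41.6666666667.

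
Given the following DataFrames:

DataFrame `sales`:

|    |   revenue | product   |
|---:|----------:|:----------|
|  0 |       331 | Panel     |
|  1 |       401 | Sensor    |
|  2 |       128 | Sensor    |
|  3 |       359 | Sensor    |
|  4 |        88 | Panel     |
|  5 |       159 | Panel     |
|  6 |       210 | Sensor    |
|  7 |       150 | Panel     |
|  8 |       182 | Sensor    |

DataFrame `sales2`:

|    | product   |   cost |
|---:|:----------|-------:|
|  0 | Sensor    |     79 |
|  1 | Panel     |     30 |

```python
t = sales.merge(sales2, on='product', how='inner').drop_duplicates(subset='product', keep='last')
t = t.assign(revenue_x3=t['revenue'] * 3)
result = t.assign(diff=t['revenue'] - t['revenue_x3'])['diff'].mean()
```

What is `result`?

merge on 'product' (how='inner') → 9 rows:
   revenue product  cost
0      331   Panel    30
1      401  Sensor    79
2      128  Sensor    79
3      359  Sensor    79
4       88   Panel    30
5      159   Panel    30
6      210  Sensor    79
7      150   Panel    30
8      182  Sensor    79
drop duplicate product (keep=last):
   revenue product  cost
7      150   Panel    30
8      182  Sensor    79
add column revenue_x3 = t['revenue'] * 3:
   revenue product  cost  revenue_x3
7      150   Panel    30         450
8      182  Sensor    79         546
add column diff = t['revenue'] - t['revenue_x3']:
   revenue product  cost  revenue_x3  diff
7      150   Panel    30         450  -300
8      182  Sensor    79         546  -364
The mean of column 'diff' is -332.0.

-332.0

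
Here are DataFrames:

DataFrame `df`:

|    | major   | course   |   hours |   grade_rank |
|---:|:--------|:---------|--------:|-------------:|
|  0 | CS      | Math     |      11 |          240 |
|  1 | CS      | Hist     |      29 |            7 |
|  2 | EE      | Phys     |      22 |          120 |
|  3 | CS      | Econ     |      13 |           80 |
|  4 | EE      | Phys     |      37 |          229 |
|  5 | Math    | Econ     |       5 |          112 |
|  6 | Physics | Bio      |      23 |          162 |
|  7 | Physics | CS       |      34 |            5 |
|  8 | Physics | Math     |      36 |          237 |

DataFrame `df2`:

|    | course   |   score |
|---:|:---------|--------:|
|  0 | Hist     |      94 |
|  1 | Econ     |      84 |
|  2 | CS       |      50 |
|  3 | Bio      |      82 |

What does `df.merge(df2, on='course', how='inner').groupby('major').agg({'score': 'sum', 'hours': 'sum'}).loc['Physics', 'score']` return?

132

merge on 'course' (how='inner') → 5 rows:
     major course  hours  grade_rank  score
0       CS   Hist     29           7     94
1       CS   Econ     13          80     84
2     Math   Econ      5         112     84
3  Physics    Bio     23         162     82
4  Physics     CS     34           5     50
group by major: sum(score), sum(hours):
         score  hours
major                
CS         178     42
Math        84      5
Physics    132     57
So loc['Physics', 'score'] = 132.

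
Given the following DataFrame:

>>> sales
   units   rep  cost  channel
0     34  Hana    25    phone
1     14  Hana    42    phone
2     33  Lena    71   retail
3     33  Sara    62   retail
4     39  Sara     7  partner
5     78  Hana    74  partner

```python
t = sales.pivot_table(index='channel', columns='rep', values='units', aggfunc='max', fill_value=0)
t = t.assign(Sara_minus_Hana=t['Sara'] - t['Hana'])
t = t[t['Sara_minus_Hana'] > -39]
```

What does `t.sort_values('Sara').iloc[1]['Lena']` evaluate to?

33

pivot: rows=channel, cols=rep, max(units):
rep      Hana  Lena  Sara
channel                  
partner    78     0    39
phone      34     0     0
retail      0    33    33
add column Sara_minus_Hana = t['Sara'] - t['Hana']:
rep      Hana  Lena  Sara  Sara_minus_Hana
channel                                   
partner    78     0    39              -39
phone      34     0     0              -34
retail      0    33    33               33
filter rows where Sara_minus_Hana > -39:
rep      Hana  Lena  Sara  Sara_minus_Hana
channel                                   
phone      34     0     0              -34
retail      0    33    33               33
sort by Sara:
rep      Hana  Lena  Sara  Sara_minus_Hana
channel                                   
phone      34     0     0              -34
retail      0    33    33               33
Hence 33.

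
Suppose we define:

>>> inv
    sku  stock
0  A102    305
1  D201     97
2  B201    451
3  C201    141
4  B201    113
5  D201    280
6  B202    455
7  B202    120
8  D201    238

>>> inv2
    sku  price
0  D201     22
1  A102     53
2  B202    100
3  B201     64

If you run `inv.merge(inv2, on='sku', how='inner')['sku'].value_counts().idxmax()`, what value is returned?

D201

merge on 'sku' (how='inner') → 8 rows:
    sku  stock  price
0  A102    305     53
1  D201     97     22
2  B201    451     64
3  B201    113     64
4  D201    280     22
5  B202    455    100
6  B202    120    100
7  D201    238     22
value_counts of sku:
sku
D201    3
B201    2
B202    2
A102    1
Name: count, dtype: int64
Finally, label with the largest value = D201.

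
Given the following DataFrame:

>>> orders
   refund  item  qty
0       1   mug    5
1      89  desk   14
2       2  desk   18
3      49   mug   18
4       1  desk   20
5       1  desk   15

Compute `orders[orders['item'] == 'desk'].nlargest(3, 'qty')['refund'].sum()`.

filter rows where item == 'desk':
   refund  item  qty
1      89  desk   14
2       2  desk   18
4       1  desk   20
5       1  desk   15
take 3 rows with largest qty:
   refund  item  qty
4       1  desk   20
2       2  desk   18
5       1  desk   15

4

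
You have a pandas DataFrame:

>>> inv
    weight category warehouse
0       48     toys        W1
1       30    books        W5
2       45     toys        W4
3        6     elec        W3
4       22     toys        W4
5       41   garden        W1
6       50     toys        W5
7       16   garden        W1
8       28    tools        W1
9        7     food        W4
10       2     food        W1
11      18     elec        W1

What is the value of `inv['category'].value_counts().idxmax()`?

toys

value_counts of category:
category
toys      4
elec      2
garden    2
food      2
books     1
tools     1
Name: count, dtype: int64
So idxmax() = toys.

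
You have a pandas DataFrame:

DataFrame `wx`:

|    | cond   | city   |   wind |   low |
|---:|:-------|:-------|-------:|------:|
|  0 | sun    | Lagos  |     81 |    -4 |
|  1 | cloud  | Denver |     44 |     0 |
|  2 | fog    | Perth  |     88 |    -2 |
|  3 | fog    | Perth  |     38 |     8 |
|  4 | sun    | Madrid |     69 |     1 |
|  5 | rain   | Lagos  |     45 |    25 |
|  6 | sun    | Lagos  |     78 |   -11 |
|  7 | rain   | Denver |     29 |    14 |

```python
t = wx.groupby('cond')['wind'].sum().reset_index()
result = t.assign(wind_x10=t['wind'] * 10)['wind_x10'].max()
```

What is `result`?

group by cond, sum of wind:
cond
cloud     44
fog      126
rain      74
sun      228
Name: wind, dtype: int64
reset_index():
    cond  wind
0  cloud    44
1    fog   126
2   rain    74
3    sun   228
add column wind_x10 = t['wind'] * 10:
    cond  wind  wind_x10
0  cloud    44       440
1    fog   126      1260
2   rain    74       740
3    sun   228      2280
The max of column 'wind_x10' is 2280.

2280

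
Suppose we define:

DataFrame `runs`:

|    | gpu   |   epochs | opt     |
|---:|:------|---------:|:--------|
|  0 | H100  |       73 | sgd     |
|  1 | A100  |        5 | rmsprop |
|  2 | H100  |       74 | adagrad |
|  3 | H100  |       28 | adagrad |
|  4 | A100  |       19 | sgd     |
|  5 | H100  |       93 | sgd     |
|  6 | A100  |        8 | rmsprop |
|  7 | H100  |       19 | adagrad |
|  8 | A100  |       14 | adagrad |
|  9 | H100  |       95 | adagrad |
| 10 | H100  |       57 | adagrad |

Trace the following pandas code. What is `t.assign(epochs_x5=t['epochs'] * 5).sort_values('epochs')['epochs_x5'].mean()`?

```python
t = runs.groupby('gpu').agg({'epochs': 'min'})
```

group by gpu, min of epochs:
      epochs
gpu         
A100       5
H100      19
add column epochs_x5 = t['epochs'] * 5:
      epochs  epochs_x5
gpu                    
A100       5         25
H100      19         95
sort by epochs:
      epochs  epochs_x5
gpu                    
A100       5         25
H100      19         95
Then the mean of column 'epochs_x5': 60.0

60.0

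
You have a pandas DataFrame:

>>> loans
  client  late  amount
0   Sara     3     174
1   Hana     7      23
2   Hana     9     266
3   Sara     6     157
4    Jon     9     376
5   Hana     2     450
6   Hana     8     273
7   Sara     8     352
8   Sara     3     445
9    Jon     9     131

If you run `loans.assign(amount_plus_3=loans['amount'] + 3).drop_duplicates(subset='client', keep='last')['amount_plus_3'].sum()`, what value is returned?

add column amount_plus_3 = loans['amount'] + 3:
  client  late  amount  amount_plus_3
0   Sara     3     174            177
1   Hana     7      23             26
2   Hana     9     266            269
3   Sara     6     157            160
4    Jon     9     376            379
5   Hana     2     450            453
6   Hana     8     273            276
7   Sara     8     352            355
8   Sara     3     445            448
9    Jon     9     131            134
drop duplicate client (keep=last):
  client  late  amount  amount_plus_3
6   Hana     8     273            276
8   Sara     3     445            448
9    Jon     9     131            134
Finally, sum of column 'amount_plus_3' = 858.

858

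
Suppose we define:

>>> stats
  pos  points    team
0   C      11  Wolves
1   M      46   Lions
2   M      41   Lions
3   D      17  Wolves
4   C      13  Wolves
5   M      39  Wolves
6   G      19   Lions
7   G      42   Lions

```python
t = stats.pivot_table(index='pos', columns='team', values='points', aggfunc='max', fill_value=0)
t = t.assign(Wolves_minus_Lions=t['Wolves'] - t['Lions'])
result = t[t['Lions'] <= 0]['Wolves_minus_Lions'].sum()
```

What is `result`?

30

pivot: rows=pos, cols=team, max(points):
team  Lions  Wolves
pos                
C         0      13
D         0      17
G        42       0
M        46      39
add column Wolves_minus_Lions = t['Wolves'] - t['Lions']:
team  Lions  Wolves  Wolves_minus_Lions
pos                                    
C         0      13                  13
D         0      17                  17
G        42       0                 -42
M        46      39                  -7
filter rows where Lions <= 0:
team  Lions  Wolves  Wolves_minus_Lions
pos                                    
C         0      13                  13
D         0      17                  17
Hence 30.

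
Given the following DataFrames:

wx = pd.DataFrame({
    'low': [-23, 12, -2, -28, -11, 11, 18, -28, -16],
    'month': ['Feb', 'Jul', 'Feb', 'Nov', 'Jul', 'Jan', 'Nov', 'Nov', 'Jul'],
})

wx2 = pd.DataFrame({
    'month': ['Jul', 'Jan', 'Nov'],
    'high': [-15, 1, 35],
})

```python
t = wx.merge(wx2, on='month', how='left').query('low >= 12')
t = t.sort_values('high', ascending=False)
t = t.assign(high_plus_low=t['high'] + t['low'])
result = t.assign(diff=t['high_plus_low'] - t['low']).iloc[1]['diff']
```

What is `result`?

-15.0

merge on 'month' (how='left') → 9 rows:
   low month  high
0  -23   Feb   NaN
1   12   Jul -15.0
2   -2   Feb   NaN
3  -28   Nov  35.0
4  -11   Jul -15.0
5   11   Jan   1.0
6   18   Nov  35.0
7  -28   Nov  35.0
8  -16   Jul -15.0
filter rows where low >= 12:
   low month  high
1   12   Jul -15.0
6   18   Nov  35.0
sort by high descending:
   low month  high
6   18   Nov  35.0
1   12   Jul -15.0
add column high_plus_low = t['high'] + t['low']:
   low month  high  high_plus_low
6   18   Nov  35.0           53.0
1   12   Jul -15.0           -3.0
add column diff = t['high_plus_low'] - t['low']:
   low month  high  high_plus_low  diff
6   18   Nov  35.0           53.0  35.0
1   12   Jul -15.0           -3.0 -15.0
Finally, value at position 1, column 'diff' = -15.0.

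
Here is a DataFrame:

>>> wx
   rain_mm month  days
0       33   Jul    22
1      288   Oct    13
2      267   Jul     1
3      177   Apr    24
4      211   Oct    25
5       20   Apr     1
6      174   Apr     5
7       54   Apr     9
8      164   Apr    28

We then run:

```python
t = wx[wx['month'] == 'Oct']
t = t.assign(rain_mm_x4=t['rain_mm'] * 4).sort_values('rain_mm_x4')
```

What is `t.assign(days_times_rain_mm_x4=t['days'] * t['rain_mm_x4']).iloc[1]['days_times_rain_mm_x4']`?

14976

filter rows where month == 'Oct':
   rain_mm month  days
1      288   Oct    13
4      211   Oct    25
add column rain_mm_x4 = t['rain_mm'] * 4:
   rain_mm month  days  rain_mm_x4
1      288   Oct    13        1152
4      211   Oct    25         844
sort by rain_mm_x4:
   rain_mm month  days  rain_mm_x4
4      211   Oct    25         844
1      288   Oct    13        1152
add column days_times_rain_mm_x4 = t['days'] * t['rain_mm_x4']:
   rain_mm month  days  rain_mm_x4  days_times_rain_mm_x4
4      211   Oct    25         844                  21100
1      288   Oct    13        1152                  14976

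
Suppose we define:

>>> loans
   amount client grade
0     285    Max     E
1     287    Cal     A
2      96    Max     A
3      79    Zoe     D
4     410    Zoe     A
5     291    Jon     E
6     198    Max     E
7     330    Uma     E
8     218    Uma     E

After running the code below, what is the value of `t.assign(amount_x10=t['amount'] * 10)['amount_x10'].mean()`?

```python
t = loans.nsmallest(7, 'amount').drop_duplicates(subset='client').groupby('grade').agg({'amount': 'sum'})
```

take 7 rows with smallest amount:
   amount client grade
3      79    Zoe     D
2      96    Max     A
6     198    Max     E
8     218    Uma     E
0     285    Max     E
1     287    Cal     A
5     291    Jon     E
drop duplicate client (keep=first):
   amount client grade
3      79    Zoe     D
2      96    Max     A
8     218    Uma     E
1     287    Cal     A
5     291    Jon     E
group by grade, sum of amount:
       amount
grade        
A         383
D          79
E         509
add column amount_x10 = t['amount'] * 10:
       amount  amount_x10
grade                    
A         383        3830
D          79         790
E         509        5090

3236.66666667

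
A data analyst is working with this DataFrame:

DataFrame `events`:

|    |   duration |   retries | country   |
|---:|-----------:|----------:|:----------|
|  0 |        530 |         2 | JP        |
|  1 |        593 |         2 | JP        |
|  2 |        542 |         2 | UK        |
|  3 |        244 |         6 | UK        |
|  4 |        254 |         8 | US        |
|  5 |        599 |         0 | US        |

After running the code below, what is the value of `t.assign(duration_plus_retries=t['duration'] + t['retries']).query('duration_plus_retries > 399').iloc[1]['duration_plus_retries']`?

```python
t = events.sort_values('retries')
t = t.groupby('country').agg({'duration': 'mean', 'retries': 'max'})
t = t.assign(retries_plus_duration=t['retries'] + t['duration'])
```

434.5

sort by retries:
   duration  retries country
5       599        0      US
0       530        2      JP
1       593        2      JP
2       542        2      UK
3       244        6      UK
4       254        8      US
group by country: mean(duration), max(retries):
         duration  retries
country                   
JP          561.5        2
UK          393.0        6
US          426.5        8
add column retries_plus_duration = t['retries'] + t['duration']:
         duration  retries  retries_plus_duration
country                                          
JP          561.5        2                  563.5
UK          393.0        6                  399.0
US          426.5        8                  434.5
add column duration_plus_retries = t['duration'] + t['retries']:
         duration  retries  retries_plus_duration  duration_plus_retries
country                                                                 
JP          561.5        2                  563.5                  563.5
UK          393.0        6                  399.0                  399.0
US          426.5        8                  434.5                  434.5
filter rows where duration_plus_retries > 399:
         duration  retries  retries_plus_duration  duration_plus_retries
country                                                                 
JP          561.5        2                  563.5                  563.5
US          426.5        8                  434.5                  434.5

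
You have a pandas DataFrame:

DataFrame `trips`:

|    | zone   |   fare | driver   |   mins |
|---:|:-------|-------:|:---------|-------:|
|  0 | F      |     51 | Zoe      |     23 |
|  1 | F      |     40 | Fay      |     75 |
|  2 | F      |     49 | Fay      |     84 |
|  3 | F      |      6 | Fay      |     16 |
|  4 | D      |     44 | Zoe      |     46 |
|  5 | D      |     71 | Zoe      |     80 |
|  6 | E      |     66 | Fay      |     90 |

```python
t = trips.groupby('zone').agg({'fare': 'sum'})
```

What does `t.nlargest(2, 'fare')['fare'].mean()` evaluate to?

group by zone, sum of fare:
      fare
zone      
D      115
E       66
F      146
take 2 rows with largest fare:
      fare
zone      
F      146
D      115
So mean() = 130.5.

130.5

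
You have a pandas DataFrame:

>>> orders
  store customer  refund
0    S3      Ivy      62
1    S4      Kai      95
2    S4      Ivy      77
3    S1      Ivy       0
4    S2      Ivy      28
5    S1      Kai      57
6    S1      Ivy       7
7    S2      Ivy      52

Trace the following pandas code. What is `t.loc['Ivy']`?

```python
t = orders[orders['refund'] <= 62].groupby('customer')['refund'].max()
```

filter rows where refund <= 62:
  store customer  refund
0    S3      Ivy      62
3    S1      Ivy       0
4    S2      Ivy      28
5    S1      Kai      57
6    S1      Ivy       7
7    S2      Ivy      52
group by customer, max of refund:
customer
Ivy    62
Kai    57
Name: refund, dtype: int64

62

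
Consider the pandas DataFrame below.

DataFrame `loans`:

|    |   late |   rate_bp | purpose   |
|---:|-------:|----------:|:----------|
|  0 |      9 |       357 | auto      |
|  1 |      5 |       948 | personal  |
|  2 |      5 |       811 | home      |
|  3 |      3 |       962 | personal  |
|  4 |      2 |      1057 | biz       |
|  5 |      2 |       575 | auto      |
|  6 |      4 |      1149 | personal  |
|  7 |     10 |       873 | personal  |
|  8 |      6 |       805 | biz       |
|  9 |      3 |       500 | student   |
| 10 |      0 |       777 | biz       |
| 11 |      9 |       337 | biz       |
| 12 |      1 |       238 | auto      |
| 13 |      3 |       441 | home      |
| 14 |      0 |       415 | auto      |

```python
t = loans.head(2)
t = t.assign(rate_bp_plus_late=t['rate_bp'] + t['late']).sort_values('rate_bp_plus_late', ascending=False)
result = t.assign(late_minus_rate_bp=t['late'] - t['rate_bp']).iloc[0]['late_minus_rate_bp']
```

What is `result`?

-943

take first 2 rows:
   late  rate_bp   purpose
0     9      357      auto
1     5      948  personal
add column rate_bp_plus_late = t['rate_bp'] + t['late']:
   late  rate_bp   purpose  rate_bp_plus_late
0     9      357      auto                366
1     5      948  personal                953
sort by rate_bp_plus_late descending:
   late  rate_bp   purpose  rate_bp_plus_late
1     5      948  personal                953
0     9      357      auto                366
add column late_minus_rate_bp = t['late'] - t['rate_bp']:
   late  rate_bp   purpose  rate_bp_plus_late  late_minus_rate_bp
1     5      948  personal                953                -943
0     9      357      auto                366                -348
So iloc[0]['late_minus_rate_bp'] = -943.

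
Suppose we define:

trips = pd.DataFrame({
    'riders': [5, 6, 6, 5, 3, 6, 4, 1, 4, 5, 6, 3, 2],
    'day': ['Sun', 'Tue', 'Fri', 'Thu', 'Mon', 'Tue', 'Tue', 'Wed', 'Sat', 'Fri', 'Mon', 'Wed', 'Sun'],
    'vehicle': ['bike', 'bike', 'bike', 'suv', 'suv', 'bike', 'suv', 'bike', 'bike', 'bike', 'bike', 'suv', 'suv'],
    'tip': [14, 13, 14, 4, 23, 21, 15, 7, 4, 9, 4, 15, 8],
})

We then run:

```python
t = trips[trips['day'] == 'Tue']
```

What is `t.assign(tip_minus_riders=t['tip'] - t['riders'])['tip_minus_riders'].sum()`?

filter rows where day == 'Tue':
   riders  day vehicle  tip
1       6  Tue    bike   13
5       6  Tue    bike   21
6       4  Tue     suv   15
add column tip_minus_riders = t['tip'] - t['riders']:
   riders  day vehicle  tip  tip_minus_riders
1       6  Tue    bike   13                 7
5       6  Tue    bike   21                15
6       4  Tue     suv   15                11
Then the sum of column 'tip_minus_riders': 33

33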